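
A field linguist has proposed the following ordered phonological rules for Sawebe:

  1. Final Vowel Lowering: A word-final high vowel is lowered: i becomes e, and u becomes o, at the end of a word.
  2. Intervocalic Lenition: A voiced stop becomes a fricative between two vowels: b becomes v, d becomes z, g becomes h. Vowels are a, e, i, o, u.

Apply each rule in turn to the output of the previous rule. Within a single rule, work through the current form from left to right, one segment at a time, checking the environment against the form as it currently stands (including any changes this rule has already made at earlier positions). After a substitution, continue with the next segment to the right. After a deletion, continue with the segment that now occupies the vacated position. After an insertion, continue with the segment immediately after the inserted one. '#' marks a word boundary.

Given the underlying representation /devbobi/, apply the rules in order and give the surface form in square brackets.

[devbove]

1 Final Vowel Lowering: [devbobi] → [devbobe]
2 Intervocalic Lenition: [devbobe] → [devbove]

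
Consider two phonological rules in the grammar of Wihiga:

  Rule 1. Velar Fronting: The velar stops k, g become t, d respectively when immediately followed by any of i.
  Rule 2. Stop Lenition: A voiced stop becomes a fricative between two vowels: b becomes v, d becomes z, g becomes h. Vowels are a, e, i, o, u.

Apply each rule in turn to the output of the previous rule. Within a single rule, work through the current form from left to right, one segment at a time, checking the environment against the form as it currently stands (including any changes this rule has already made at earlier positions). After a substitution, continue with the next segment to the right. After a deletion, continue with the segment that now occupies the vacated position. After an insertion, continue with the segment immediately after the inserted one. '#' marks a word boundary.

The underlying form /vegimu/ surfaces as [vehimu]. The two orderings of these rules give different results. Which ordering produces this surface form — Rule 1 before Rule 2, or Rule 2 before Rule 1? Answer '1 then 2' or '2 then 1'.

Order 1 then 2:
  1 Velar Fronting: [vegimu] → [vedimu]
  2 Stop Lenition: [vedimu] → [vezimu]
  result: [vezimu]
Order 2 then 1:
  2 Stop Lenition: [vegimu] → [vehimu]
  1 Velar Fronting: no change — [vehimu]
  result: [vehimu]

2 then 1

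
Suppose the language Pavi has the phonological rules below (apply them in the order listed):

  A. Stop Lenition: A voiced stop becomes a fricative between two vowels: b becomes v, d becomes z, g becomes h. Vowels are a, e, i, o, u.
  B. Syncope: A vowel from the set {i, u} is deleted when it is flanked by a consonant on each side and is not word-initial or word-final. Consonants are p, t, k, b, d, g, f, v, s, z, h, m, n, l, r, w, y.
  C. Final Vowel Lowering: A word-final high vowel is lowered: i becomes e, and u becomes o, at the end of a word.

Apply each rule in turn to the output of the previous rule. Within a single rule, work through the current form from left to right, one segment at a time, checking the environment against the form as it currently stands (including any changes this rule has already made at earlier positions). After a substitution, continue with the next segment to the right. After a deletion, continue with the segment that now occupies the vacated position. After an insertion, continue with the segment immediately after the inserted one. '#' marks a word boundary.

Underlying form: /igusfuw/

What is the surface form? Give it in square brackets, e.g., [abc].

A Stop Lenition: [igusfuw] → [ihusfuw]
B Syncope: [ihusfuw] → [ihsfw]
C Final Vowel Lowering: no change — [ihsfw]

[ihsfw]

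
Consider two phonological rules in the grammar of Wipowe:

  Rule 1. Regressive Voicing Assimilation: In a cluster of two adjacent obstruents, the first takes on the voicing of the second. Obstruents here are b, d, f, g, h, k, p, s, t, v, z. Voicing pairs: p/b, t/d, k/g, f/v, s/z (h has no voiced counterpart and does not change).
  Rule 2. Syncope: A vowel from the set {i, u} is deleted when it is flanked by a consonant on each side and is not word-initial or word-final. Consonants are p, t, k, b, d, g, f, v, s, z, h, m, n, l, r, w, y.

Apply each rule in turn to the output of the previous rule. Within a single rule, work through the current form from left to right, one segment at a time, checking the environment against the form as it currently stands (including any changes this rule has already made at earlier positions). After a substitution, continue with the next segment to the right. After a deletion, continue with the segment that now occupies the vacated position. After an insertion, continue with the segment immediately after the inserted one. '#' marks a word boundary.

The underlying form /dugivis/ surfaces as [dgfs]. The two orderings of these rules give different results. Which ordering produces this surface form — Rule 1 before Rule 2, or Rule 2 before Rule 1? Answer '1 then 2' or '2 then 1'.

2 then 1

Order 1 then 2:
  1 Regressive Voicing Assimilation: no change — [dugivis]
  2 Syncope: [dugivis] → [dgvs]
  result: [dgvs]
Order 2 then 1:
  2 Syncope: [dugivis] → [dgvs]
  1 Regressive Voicing Assimilation: [dgvs] → [dgfs]
  result: [dgfs]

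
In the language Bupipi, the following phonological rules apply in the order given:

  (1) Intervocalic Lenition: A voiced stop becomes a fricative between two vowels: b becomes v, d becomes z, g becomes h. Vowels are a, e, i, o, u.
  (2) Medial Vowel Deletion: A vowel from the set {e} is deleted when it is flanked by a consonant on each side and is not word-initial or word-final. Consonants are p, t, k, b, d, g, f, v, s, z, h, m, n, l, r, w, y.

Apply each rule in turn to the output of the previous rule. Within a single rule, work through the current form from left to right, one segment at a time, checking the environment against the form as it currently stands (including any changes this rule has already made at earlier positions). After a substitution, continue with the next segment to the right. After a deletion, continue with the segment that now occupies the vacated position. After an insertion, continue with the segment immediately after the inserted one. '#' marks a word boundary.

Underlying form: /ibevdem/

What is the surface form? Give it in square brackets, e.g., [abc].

[ivvdm]

(1) Intervocalic Lenition: [ibevdem] → [ivevdem]
(2) Medial Vowel Deletion: [ivevdem] → [ivvdm]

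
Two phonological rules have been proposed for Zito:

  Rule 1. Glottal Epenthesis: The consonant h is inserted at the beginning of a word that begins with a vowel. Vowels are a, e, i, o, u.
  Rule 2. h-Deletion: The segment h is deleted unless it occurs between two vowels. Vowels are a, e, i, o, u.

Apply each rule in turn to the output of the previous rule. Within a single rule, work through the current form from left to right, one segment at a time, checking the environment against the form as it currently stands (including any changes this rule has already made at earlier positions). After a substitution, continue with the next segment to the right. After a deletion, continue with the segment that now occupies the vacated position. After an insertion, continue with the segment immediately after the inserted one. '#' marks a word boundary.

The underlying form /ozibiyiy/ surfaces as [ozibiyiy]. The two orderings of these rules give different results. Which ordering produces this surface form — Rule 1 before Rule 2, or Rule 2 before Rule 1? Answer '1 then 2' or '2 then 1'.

Order 1 then 2:
  1 Glottal Epenthesis: [ozibiyiy] → [hozibiyiy]
  2 h-Deletion: [hozibiyiy] → [ozibiyiy]
  result: [ozibiyiy]
Order 2 then 1:
  2 h-Deletion: no change — [ozibiyiy]
  1 Glottal Epenthesis: [ozibiyiy] → [hozibiyiy]
  result: [hozibiyiy]

1 then 2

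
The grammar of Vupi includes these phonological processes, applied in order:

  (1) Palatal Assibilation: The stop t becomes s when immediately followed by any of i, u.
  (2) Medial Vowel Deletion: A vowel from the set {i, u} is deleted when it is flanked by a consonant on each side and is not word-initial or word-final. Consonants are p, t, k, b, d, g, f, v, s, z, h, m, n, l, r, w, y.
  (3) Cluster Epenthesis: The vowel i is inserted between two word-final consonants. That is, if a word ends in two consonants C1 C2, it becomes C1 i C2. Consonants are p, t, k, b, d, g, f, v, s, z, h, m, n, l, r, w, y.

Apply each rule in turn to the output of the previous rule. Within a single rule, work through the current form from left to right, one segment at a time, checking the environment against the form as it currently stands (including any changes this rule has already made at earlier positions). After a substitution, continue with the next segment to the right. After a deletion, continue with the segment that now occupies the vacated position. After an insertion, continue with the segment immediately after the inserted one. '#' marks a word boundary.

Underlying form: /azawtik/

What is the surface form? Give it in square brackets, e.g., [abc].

(1) Palatal Assibilation: [azawtik] → [azawsik]
(2) Medial Vowel Deletion: [azawsik] → [azawsk]
(3) Cluster Epenthesis: [azawsk] → [azawsik]

[azawsik]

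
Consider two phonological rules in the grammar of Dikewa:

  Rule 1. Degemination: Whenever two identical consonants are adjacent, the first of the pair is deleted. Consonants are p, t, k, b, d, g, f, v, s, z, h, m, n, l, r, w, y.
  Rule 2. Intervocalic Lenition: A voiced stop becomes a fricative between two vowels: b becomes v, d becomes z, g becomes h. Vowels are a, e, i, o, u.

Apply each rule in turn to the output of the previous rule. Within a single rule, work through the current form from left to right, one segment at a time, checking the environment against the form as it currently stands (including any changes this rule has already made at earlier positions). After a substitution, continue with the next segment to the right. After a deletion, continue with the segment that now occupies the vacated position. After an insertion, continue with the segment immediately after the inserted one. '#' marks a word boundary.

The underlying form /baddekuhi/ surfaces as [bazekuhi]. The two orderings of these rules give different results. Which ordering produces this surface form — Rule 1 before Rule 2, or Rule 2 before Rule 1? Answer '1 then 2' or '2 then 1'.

Order 1 then 2:
  1 Degemination: [baddekuhi] → [badekuhi]
  2 Intervocalic Lenition: [badekuhi] → [bazekuhi]
  result: [bazekuhi]
Order 2 then 1:
  2 Intervocalic Lenition: no change — [baddekuhi]
  1 Degemination: [baddekuhi] → [badekuhi]
  result: [badekuhi]

1 then 2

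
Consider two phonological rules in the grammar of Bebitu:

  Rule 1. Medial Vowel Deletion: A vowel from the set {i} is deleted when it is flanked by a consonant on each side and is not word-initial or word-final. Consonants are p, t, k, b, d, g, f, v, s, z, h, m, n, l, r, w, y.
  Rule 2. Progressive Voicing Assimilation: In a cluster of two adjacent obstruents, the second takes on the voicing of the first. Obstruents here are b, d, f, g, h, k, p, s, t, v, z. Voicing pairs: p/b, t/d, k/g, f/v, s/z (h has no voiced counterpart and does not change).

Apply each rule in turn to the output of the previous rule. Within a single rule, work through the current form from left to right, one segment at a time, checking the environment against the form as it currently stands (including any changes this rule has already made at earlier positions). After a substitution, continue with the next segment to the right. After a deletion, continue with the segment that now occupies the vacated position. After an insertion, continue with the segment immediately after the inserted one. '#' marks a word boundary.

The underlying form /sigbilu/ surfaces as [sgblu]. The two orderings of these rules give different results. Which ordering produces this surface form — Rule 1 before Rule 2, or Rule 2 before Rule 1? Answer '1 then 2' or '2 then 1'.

Order 1 then 2:
  1 Medial Vowel Deletion: [sigbilu] → [sgblu]
  2 Progressive Voicing Assimilation: [sgblu] → [skplu]
  result: [skplu]
Order 2 then 1:
  2 Progressive Voicing Assimilation: no change — [sigbilu]
  1 Medial Vowel Deletion: [sigbilu] → [sgblu]
  result: [sgblu]

2 then 1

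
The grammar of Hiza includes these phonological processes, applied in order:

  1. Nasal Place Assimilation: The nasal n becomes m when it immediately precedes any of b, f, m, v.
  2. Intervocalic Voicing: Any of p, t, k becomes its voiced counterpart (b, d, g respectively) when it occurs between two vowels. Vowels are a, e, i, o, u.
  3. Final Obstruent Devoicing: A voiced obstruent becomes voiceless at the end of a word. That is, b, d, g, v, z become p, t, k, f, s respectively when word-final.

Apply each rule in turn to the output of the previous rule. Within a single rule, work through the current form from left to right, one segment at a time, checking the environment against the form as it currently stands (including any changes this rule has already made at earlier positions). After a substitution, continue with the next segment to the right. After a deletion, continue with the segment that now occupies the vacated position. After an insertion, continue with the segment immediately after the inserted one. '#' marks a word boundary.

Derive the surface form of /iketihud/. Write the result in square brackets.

[igedihut]

1 Nasal Place Assimilation: no change — [iketihud]
2 Intervocalic Voicing: [iketihud] → [igedihud]
3 Final Obstruent Devoicing: [igedihud] → [igedihut]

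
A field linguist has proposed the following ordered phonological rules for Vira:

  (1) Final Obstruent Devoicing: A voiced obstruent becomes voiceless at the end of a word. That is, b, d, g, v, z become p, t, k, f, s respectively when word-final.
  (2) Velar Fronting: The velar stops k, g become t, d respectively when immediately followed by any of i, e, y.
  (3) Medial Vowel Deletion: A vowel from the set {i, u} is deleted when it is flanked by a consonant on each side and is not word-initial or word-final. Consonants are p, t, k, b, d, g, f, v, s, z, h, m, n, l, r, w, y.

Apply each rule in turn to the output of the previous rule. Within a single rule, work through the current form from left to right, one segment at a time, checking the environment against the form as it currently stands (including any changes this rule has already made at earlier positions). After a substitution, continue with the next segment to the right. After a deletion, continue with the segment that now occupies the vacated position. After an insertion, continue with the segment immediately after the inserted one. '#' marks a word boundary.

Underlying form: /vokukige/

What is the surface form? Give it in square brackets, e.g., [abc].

[voktde]

(1) Final Obstruent Devoicing: no change — [vokukige]
(2) Velar Fronting: [vokukige] → [vokutide]
(3) Medial Vowel Deletion: [vokutide] → [voktde]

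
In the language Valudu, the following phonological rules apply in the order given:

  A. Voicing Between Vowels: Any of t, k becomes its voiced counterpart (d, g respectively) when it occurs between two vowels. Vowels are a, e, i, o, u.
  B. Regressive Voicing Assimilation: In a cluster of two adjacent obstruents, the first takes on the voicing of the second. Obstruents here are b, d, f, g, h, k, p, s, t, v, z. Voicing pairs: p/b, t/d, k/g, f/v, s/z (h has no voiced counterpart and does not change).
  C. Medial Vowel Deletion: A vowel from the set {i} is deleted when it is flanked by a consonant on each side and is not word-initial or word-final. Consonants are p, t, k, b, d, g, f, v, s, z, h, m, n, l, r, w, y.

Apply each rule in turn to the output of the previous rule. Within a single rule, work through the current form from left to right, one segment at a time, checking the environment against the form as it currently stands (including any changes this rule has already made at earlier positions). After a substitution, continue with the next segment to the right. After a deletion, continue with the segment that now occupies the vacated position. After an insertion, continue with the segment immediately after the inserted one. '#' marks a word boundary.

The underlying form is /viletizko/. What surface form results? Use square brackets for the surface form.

[vledsko]

A Voicing Between Vowels: [viletizko] → [viledizko]
B Regressive Voicing Assimilation: [viledizko] → [viledisko]
C Medial Vowel Deletion: [viledisko] → [vledsko]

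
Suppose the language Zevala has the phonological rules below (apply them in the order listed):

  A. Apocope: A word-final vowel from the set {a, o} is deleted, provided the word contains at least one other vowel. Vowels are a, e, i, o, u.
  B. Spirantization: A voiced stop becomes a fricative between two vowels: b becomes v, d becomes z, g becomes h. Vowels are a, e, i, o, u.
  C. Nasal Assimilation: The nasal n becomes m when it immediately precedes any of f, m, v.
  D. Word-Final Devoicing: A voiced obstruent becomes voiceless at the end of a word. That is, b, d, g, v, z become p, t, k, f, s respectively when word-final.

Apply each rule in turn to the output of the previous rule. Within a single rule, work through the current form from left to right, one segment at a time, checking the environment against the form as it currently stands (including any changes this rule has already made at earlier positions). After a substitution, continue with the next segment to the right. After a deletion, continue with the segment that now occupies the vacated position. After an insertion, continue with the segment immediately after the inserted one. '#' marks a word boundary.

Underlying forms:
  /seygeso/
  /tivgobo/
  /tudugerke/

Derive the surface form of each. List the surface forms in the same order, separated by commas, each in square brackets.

[seyges], [tivgop], [tuzuherke]

/seygeso/:
  A Apocope: [seygeso] → [seyges]
  B Spirantization: no change — [seyges]
  C Nasal Assimilation: no change — [seyges]
  D Word-Final Devoicing: no change — [seyges]
/tivgobo/:
  A Apocope: [tivgobo] → [tivgob]
  B Spirantization: no change — [tivgob]
  C Nasal Assimilation: no change — [tivgob]
  D Word-Final Devoicing: [tivgob] → [tivgop]
/tudugerke/:
  A Apocope: no change — [tudugerke]
  B Spirantization: [tudugerke] → [tuzuherke]
  C Nasal Assimilation: no change — [tuzuherke]
  D Word-Final Devoicing: no change — [tuzuherke]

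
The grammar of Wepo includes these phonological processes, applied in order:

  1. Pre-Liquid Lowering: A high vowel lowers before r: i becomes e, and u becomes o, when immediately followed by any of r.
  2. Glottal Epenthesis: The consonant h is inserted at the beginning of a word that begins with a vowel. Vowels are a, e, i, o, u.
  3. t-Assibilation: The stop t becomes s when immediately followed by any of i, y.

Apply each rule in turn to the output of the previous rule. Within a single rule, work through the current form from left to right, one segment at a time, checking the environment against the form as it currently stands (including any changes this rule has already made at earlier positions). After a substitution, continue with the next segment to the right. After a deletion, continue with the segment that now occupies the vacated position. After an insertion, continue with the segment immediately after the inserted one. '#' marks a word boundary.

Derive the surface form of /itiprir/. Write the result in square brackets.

1 Pre-Liquid Lowering: [itiprir] → [itiprer]
2 Glottal Epenthesis: [itiprer] → [hitiprer]
3 t-Assibilation: [hitiprer] → [hisiprer]

[hisiprer]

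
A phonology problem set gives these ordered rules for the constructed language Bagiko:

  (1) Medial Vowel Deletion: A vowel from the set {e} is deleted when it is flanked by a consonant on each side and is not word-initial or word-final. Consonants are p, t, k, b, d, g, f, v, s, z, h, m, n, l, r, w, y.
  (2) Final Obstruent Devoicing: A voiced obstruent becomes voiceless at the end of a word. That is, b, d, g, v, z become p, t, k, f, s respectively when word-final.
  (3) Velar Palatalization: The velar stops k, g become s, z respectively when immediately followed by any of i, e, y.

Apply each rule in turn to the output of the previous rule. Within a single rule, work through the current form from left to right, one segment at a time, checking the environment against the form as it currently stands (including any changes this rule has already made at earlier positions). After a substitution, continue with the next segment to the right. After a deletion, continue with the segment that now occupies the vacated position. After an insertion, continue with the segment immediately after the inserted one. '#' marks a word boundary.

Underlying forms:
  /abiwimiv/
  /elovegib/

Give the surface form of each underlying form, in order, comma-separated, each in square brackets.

[abiwimif], [elovzip]

/abiwimiv/:
  (1) Medial Vowel Deletion: no change — [abiwimiv]
  (2) Final Obstruent Devoicing: [abiwimiv] → [abiwimif]
  (3) Velar Palatalization: no change — [abiwimif]
/elovegib/:
  (1) Medial Vowel Deletion: [elovegib] → [elovgib]
  (2) Final Obstruent Devoicing: [elovgib] → [elovgip]
  (3) Velar Palatalization: [elovgip] → [elovzip]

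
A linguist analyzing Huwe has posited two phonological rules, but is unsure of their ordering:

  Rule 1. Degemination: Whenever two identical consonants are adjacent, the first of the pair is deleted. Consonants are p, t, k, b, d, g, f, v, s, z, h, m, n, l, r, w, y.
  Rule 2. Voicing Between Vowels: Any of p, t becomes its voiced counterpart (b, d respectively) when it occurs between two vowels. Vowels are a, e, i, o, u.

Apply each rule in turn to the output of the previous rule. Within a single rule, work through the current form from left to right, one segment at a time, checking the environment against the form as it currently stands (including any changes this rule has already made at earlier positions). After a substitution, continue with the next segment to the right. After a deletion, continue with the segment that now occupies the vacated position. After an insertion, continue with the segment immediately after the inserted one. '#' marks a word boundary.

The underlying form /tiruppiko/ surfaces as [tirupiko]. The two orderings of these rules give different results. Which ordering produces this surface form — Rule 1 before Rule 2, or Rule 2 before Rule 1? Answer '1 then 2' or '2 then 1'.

2 then 1

Order 1 then 2:
  1 Degemination: [tiruppiko] → [tirupiko]
  2 Voicing Between Vowels: [tirupiko] → [tirubiko]
  result: [tirubiko]
Order 2 then 1:
  2 Voicing Between Vowels: no change — [tiruppiko]
  1 Degemination: [tiruppiko] → [tirupiko]
  result: [tirupiko]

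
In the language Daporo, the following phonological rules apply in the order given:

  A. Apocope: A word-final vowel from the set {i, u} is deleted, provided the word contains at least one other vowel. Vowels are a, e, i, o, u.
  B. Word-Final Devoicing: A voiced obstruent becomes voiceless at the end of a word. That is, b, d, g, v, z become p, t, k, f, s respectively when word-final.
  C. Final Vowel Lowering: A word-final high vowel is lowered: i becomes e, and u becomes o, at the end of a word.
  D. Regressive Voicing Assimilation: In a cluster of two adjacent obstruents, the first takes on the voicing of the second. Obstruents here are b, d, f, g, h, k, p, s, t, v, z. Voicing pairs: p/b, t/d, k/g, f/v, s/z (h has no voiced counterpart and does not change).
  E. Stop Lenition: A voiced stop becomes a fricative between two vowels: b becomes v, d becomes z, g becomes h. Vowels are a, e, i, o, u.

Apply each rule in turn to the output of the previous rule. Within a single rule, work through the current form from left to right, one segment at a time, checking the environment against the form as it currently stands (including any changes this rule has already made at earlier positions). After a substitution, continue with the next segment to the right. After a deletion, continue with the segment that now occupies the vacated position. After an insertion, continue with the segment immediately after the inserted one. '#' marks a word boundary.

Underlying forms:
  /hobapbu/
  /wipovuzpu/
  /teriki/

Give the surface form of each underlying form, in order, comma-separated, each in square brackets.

/hobapbu/:
  A Apocope: [hobapbu] → [hobapb]
  B Word-Final Devoicing: [hobapb] → [hobapp]
  C Final Vowel Lowering: no change — [hobapp]
  D Regressive Voicing Assimilation: no change — [hobapp]
  E Stop Lenition: [hobapp] → [hovapp]
/wipovuzpu/:
  A Apocope: [wipovuzpu] → [wipovuzp]
  B Word-Final Devoicing: no change — [wipovuzp]
  C Final Vowel Lowering: no change — [wipovuzp]
  D Regressive Voicing Assimilation: [wipovuzp] → [wipovusp]
  E Stop Lenition: no change — [wipovusp]
/teriki/:
  A Apocope: [teriki] → [terik]
  B Word-Final Devoicing: no change — [terik]
  C Final Vowel Lowering: no change — [terik]
  D Regressive Voicing Assimilation: no change — [terik]
  E Stop Lenition: no change — [terik]

[hovapp], [wipovusp], [terik]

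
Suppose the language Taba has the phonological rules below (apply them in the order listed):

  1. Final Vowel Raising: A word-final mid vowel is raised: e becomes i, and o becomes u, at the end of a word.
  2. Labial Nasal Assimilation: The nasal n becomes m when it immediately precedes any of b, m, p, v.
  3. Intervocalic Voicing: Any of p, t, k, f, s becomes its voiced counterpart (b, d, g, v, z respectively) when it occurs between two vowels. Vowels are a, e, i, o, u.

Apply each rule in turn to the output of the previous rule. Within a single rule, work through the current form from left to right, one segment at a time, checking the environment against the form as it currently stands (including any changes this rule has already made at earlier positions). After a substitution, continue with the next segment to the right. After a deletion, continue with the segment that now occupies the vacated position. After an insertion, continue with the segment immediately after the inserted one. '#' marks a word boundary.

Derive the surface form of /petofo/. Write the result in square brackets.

1 Final Vowel Raising: [petofo] → [petofu]
2 Labial Nasal Assimilation: no change — [petofu]
3 Intervocalic Voicing: [petofu] → [pedovu]

[pedovu]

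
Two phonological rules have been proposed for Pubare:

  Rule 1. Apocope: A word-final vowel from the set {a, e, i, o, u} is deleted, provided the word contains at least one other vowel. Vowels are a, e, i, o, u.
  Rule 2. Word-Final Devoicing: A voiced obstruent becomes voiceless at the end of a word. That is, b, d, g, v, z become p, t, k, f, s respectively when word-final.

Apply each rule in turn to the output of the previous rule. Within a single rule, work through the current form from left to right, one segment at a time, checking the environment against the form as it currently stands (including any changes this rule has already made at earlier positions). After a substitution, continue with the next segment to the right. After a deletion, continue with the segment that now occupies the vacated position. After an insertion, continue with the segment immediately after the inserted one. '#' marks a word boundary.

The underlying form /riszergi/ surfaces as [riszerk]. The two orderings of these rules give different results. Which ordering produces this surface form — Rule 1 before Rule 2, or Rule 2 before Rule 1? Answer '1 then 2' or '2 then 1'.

Order 1 then 2:
  1 Apocope: [riszergi] → [riszerg]
  2 Word-Final Devoicing: [riszerg] → [riszerk]
  result: [riszerk]
Order 2 then 1:
  2 Word-Final Devoicing: no change — [riszergi]
  1 Apocope: [riszergi] → [riszerg]
  result: [riszerg]

1 then 2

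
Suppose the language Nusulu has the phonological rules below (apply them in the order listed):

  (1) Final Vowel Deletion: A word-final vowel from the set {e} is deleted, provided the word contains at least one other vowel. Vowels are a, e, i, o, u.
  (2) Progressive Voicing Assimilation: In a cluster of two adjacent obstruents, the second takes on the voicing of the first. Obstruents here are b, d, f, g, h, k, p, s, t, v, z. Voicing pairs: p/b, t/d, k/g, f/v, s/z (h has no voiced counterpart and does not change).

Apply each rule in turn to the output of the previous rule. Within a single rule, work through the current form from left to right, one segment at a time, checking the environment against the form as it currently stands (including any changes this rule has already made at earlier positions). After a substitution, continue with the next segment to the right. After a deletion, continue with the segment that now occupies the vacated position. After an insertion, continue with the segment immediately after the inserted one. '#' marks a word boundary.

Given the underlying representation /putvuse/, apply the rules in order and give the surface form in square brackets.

[putfus]

(1) Final Vowel Deletion: [putvuse] → [putvus]
(2) Progressive Voicing Assimilation: [putvus] → [putfus]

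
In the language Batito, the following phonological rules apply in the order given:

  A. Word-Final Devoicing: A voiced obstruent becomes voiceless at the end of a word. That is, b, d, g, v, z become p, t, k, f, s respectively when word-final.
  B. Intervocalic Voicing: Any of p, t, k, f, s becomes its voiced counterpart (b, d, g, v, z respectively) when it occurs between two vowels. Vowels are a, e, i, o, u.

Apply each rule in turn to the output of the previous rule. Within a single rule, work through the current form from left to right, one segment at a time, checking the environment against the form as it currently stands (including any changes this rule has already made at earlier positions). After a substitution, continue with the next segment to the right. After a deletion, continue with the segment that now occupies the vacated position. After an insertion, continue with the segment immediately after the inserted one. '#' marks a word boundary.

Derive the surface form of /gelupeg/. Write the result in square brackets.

[gelubek]

A Word-Final Devoicing: [gelupeg] → [gelupek]
B Intervocalic Voicing: [gelupek] → [gelubek]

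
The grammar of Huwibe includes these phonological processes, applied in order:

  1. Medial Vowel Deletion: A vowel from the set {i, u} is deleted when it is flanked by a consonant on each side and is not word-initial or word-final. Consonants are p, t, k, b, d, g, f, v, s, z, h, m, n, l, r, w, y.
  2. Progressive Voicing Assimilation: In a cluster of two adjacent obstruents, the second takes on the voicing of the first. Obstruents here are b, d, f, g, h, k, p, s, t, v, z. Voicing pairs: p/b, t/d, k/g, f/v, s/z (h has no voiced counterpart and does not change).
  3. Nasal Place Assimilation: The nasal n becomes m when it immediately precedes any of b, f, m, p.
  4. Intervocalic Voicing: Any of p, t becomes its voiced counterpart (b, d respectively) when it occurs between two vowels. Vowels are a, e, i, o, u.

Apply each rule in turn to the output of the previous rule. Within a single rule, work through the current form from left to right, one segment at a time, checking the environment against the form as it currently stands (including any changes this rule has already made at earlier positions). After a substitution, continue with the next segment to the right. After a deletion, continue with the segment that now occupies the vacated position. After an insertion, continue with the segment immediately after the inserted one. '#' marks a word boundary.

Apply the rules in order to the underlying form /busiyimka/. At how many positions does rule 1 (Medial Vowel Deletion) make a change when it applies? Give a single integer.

1 Medial Vowel Deletion: [busiyimka] → [bsymka]
2 Progressive Voicing Assimilation: [bsymka] → [bzymka]
3 Nasal Place Assimilation: no change — [bzymka]
4 Intervocalic Voicing: no change — [bzymka]
Rule 1 changed 3 position(s).

3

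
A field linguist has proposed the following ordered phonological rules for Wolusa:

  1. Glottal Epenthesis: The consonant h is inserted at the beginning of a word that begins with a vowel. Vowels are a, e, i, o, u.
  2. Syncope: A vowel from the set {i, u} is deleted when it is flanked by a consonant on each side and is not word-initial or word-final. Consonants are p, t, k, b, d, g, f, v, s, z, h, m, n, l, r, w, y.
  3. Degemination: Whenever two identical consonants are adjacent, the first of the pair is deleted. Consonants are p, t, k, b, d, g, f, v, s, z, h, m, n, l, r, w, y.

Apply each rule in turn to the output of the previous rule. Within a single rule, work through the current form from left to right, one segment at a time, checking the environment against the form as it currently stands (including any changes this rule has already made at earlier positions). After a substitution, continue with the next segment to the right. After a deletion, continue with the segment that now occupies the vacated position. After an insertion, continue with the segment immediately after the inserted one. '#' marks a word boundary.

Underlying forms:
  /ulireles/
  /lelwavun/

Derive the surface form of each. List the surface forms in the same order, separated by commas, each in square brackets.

/ulireles/:
  1 Glottal Epenthesis: [ulireles] → [hulireles]
  2 Syncope: [hulireles] → [hlreles]
  3 Degemination: no change — [hlreles]
/lelwavun/:
  1 Glottal Epenthesis: no change — [lelwavun]
  2 Syncope: [lelwavun] → [lelwavn]
  3 Degemination: no change — [lelwavn]

[hlreles], [lelwavn]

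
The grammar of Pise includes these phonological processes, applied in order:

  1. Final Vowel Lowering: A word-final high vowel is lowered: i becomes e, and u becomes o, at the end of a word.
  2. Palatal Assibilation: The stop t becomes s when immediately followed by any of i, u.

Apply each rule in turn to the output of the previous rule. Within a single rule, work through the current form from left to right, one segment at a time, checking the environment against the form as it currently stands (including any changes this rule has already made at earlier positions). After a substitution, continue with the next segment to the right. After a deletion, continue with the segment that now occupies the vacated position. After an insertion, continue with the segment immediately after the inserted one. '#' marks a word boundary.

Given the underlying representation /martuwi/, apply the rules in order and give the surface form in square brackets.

1 Final Vowel Lowering: [martuwi] → [martuwe]
2 Palatal Assibilation: [martuwe] → [marsuwe]

[marsuwe]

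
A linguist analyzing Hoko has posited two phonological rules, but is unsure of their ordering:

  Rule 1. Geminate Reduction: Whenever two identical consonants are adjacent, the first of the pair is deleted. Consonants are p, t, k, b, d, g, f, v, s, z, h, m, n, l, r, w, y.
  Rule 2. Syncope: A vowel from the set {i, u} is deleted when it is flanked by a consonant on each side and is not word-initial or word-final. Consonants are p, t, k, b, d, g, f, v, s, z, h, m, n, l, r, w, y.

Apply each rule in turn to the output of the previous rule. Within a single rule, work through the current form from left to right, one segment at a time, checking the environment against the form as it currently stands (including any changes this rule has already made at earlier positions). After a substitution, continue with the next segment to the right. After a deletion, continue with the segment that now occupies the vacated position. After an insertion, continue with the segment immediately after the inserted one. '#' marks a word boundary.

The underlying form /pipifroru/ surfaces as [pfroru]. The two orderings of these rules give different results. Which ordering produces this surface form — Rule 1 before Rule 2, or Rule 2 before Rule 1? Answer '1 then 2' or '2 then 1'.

2 then 1

Order 1 then 2:
  1 Geminate Reduction: no change — [pipifroru]
  2 Syncope: [pipifroru] → [ppfroru]
  result: [ppfroru]
Order 2 then 1:
  2 Syncope: [pipifroru] → [ppfroru]
  1 Geminate Reduction: [ppfroru] → [pfroru]
  result: [pfroru]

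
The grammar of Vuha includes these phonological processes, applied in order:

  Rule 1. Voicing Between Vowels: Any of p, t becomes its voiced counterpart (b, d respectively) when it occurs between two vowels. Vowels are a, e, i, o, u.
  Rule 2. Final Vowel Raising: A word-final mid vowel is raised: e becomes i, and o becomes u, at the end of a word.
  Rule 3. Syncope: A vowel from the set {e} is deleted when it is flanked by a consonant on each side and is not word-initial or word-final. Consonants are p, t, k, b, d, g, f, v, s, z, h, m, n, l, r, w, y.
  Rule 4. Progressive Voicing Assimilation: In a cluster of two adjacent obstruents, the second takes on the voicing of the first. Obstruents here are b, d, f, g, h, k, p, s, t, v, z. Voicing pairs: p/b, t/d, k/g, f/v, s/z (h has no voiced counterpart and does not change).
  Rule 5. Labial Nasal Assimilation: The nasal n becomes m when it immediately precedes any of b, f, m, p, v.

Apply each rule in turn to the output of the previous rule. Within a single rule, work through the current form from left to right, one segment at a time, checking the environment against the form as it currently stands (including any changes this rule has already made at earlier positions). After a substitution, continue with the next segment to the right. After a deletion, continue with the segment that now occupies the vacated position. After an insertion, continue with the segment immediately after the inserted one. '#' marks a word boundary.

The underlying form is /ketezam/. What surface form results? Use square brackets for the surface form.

[ktsam]

Rule 1 Voicing Between Vowels: [ketezam] → [kedezam]
Rule 2 Final Vowel Raising: no change — [kedezam]
Rule 3 Syncope: [kedezam] → [kdzam]
Rule 4 Progressive Voicing Assimilation: [kdzam] → [ktsam]
Rule 5 Labial Nasal Assimilation: no change — [ktsam]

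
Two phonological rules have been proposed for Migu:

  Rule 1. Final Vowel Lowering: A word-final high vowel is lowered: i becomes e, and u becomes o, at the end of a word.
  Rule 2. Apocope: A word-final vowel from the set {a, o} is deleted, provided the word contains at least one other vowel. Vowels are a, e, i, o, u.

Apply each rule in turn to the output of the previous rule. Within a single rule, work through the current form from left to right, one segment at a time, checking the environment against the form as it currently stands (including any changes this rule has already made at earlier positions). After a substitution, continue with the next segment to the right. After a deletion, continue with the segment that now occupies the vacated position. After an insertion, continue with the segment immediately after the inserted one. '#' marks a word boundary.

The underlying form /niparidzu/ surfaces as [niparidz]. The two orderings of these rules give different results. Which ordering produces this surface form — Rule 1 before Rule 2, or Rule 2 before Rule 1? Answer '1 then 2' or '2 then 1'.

1 then 2

Order 1 then 2:
  1 Final Vowel Lowering: [niparidzu] → [niparidzo]
  2 Apocope: [niparidzo] → [niparidz]
  result: [niparidz]
Order 2 then 1:
  2 Apocope: no change — [niparidzu]
  1 Final Vowel Lowering: [niparidzu] → [niparidzo]
  result: [niparidzo]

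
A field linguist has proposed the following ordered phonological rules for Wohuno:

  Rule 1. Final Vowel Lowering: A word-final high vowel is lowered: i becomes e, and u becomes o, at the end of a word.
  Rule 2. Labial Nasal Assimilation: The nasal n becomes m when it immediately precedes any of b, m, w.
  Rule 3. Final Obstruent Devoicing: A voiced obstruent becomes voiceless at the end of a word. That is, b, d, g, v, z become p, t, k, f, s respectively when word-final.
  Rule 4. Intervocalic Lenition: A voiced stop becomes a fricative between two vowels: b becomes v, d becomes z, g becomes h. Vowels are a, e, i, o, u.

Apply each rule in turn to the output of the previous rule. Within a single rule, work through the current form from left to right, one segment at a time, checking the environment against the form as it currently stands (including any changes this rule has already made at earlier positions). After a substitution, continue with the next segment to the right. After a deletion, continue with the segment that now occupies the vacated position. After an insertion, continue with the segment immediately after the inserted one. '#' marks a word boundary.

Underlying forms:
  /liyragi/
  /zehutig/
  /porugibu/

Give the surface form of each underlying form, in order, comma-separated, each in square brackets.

/liyragi/:
  Rule 1 Final Vowel Lowering: [liyragi] → [liyrage]
  Rule 2 Labial Nasal Assimilation: no change — [liyrage]
  Rule 3 Final Obstruent Devoicing: no change — [liyrage]
  Rule 4 Intervocalic Lenition: [liyrage] → [liyrahe]
/zehutig/:
  Rule 1 Final Vowel Lowering: no change — [zehutig]
  Rule 2 Labial Nasal Assimilation: no change — [zehutig]
  Rule 3 Final Obstruent Devoicing: [zehutig] → [zehutik]
  Rule 4 Intervocalic Lenition: no change — [zehutik]
/porugibu/:
  Rule 1 Final Vowel Lowering: [porugibu] → [porugibo]
  Rule 2 Labial Nasal Assimilation: no change — [porugibo]
  Rule 3 Final Obstruent Devoicing: no change — [porugibo]
  Rule 4 Intervocalic Lenition: [porugibo] → [poruhivo]

[liyrahe], [zehutik], [poruhivo]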